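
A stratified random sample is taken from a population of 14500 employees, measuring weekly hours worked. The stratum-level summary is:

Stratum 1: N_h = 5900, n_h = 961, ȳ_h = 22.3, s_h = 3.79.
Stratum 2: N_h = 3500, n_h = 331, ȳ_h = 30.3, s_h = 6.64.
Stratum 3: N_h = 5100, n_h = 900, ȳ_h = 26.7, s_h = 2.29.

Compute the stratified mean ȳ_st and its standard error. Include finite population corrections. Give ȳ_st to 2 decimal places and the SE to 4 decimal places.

ȳ_st ≈ 25.78, SE ≈ 0.0984

ȳ_st = Σ W_h ȳ_h = (5900·22.3 + 3500·30.3 + 5100·26.7)/14500 = 25.77862
V̂(ȳ_st) = Σ W_h² (1 − n_h/N_h) s_h²/n_h, with W_h = N_h/N and N = 14500:
  stratum 1: (5900/14500)²·(1 − 961/5900)·3.79²/961 = 0.00207162
  stratum 2: (3500/14500)²·(1 − 331/3500)·6.64²/331 = 0.00702688
  stratum 3: (5100/14500)²·(1 − 900/5100)·2.29²/900 = 0.000593625
V̂(ȳ_st) = 0.00969212
SE(ȳ_st) = √0.00969212 = 0.0984486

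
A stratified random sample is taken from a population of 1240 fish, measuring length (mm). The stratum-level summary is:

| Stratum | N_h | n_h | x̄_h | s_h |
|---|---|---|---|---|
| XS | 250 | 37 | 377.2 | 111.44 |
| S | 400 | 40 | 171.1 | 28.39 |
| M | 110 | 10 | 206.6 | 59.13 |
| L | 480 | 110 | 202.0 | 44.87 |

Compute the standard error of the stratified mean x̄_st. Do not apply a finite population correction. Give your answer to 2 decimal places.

SE(x̄_st) ≈ 4.61

V̂(x̄_st) = Σ W_h² s_h²/n_h, with W_h = N_h/N and N = 1240:
  stratum XS: (250/1240)²·111.44²/37 = 13.6432
  stratum S: (400/1240)²·28.39²/40 = 2.09675
  stratum M: (110/1240)²·59.13²/10 = 2.75143
  stratum L: (480/1240)²·44.87²/110 = 2.74258
V̂(x̄_st) = 21.234
SE(x̄_st) = √21.234 = 4.60803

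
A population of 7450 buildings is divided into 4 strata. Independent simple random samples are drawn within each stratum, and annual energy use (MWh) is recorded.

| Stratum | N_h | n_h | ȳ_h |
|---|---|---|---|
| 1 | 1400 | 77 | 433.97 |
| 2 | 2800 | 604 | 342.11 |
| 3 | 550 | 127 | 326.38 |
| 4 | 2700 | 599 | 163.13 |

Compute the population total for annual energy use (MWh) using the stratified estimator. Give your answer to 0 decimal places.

τ̂_st = Σ N_h ȳ_h = 1400·433.97 + 2800·342.11 + 550·326.38 + 2700·163.13 = 2185426

τ̂_st ≈ 2185426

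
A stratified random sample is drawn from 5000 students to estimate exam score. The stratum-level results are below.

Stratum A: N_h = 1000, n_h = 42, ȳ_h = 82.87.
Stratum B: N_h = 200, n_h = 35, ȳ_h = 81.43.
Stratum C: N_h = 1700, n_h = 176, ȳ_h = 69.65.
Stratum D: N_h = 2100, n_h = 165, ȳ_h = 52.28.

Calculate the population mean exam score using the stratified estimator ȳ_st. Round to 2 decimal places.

ȳ_st ≈ 65.47

N = Σ N_h = 5000. Stratum weights W_h = N_h/N.
ȳ_st = (1000·82.87 + 200·81.43 + 1700·69.65 + 2100·52.28) / 5000 = 65.4698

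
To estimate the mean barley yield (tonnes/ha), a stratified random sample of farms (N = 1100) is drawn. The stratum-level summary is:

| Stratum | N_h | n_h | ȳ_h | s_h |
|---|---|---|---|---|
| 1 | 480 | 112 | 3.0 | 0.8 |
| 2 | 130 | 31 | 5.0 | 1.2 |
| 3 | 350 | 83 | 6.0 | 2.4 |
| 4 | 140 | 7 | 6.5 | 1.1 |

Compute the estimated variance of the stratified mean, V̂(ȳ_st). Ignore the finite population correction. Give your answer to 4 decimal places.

V̂(ȳ_st) = Σ W_h² s_h²/n_h, with W_h = N_h/N and N = 1100:
  stratum 1: (480/1100)²·0.8²/112 = 0.00108808
  stratum 2: (130/1100)²·1.2²/31 = 0.000648787
  stratum 3: (350/1100)²·2.4²/83 = 0.00702579
  stratum 4: (140/1100)²·1.1²/7 = 0.0028
V̂(ȳ_st) = 0.0115627

V̂(ȳ_st) ≈ 0.0116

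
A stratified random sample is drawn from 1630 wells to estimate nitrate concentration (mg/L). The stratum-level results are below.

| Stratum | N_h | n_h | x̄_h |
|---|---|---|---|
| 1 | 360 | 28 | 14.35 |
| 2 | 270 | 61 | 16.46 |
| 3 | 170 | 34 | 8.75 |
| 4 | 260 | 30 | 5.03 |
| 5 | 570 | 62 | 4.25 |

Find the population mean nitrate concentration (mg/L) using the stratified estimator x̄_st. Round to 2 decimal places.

N = Σ N_h = 1630. Stratum weights W_h = N_h/N.
x̄_st = (360·14.35 + 270·16.46 + 170·8.75 + 260·5.03 + 570·4.25) / 1630 = 9.0969

x̄_st ≈ 9.10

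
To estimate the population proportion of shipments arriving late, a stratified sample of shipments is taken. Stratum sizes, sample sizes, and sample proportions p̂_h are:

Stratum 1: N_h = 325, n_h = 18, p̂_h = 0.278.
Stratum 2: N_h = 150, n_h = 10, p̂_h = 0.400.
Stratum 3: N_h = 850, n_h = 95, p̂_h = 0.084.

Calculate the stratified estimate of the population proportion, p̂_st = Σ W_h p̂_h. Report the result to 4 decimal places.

N = 1325; stratum weights W_h = N_h/N.
p̂_st = Σ W_h p̂_h = (325·0.278 + 150·0.400 + 850·0.084)/1325 = 0.16736

p̂_st ≈ 0.1674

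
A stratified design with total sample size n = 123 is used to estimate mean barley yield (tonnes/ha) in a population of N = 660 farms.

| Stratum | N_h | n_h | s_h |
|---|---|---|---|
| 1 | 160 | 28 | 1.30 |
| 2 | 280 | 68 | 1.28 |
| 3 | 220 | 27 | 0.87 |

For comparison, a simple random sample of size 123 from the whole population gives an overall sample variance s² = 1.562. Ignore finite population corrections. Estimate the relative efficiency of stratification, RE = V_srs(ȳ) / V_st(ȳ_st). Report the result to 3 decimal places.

RE ≈ 1.155

V̂(ȳ_st) = Σ W_h² s_h²/n_h, with W_h = N_h/N and N = 660:
  stratum 1: (160/660)²·1.30²/28 = 0.00354716
  stratum 2: (280/660)²·1.28²/68 = 0.0043365
  stratum 3: (220/660)²·0.87²/27 = 0.00311481
V_st = 0.0109985
V_srs = s²/n = 1.562/123 = 0.0126992
Relative efficiency = V_srs / V_st = 0.0126992/0.0109985 = 1.1546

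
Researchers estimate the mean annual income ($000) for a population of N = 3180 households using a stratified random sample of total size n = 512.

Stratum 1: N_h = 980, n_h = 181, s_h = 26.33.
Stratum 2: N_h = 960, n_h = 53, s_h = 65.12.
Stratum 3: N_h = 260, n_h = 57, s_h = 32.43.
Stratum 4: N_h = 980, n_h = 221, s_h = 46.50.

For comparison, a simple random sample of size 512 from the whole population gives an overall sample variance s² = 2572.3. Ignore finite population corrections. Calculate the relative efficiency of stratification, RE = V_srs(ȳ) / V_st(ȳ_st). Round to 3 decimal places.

V̂(ȳ_st) = Σ W_h² s_h²/n_h, with W_h = N_h/N and N = 3180:
  stratum 1: (980/3180)²·26.33²/181 = 0.363765
  stratum 2: (960/3180)²·65.12²/53 = 7.29191
  stratum 3: (260/3180)²·32.43²/57 = 0.123342
  stratum 4: (980/3180)²·46.50²/221 = 0.929205
V_st = 8.70822
V_srs = s²/n = 2572.3/512 = 5.02402
Relative efficiency = V_srs / V_st = 5.02402/8.70822 = 0.5769

RE ≈ 0.577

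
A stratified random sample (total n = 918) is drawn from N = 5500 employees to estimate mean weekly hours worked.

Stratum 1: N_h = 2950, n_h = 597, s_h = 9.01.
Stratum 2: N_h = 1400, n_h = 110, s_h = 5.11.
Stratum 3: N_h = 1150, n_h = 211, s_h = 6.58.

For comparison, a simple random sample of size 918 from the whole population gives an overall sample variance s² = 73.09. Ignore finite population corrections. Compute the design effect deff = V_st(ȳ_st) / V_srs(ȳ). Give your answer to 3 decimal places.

deff ≈ 0.797

V̂(ȳ_st) = Σ W_h² s_h²/n_h, with W_h = N_h/N and N = 5500:
  stratum 1: (2950/5500)²·9.01²/597 = 0.0391196
  stratum 2: (1400/5500)²·5.11²/110 = 0.0153808
  stratum 3: (1150/5500)²·6.58²/211 = 0.00897097
V_st = 0.0634714
V_srs = s²/n = 73.09/918 = 0.0796187
deff = V_st / V_srs = 0.0634714/0.0796187 = 0.7972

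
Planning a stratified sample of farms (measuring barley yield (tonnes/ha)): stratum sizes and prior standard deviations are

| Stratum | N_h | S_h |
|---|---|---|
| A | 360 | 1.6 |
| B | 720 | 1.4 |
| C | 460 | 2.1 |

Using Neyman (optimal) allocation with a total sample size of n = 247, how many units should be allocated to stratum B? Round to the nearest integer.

Neyman allocation: n_h = n · N_h S_h / Σ N_i S_i, with n = 247.
  stratum A: N_h·S_h = 360·1.6 = 576.00
  stratum B: N_h·S_h = 720·1.4 = 1008.00
  stratum C: N_h·S_h = 460·2.1 = 966.00
Σ N_h S_h = 2550.00
n for stratum B = 247·1008.00/2550.00 = 97.638 → 98

98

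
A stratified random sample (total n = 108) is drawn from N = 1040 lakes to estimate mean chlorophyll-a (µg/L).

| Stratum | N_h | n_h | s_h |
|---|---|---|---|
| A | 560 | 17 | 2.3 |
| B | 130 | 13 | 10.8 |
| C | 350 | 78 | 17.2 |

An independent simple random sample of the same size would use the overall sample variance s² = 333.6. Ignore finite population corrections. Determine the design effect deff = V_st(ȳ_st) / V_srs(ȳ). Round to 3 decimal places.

V̂(ȳ_st) = Σ W_h² s_h²/n_h, with W_h = N_h/N and N = 1040:
  stratum A: (560/1040)²·2.3²/17 = 0.0902228
  stratum B: (130/1040)²·10.8²/13 = 0.140192
  stratum C: (350/1040)²·17.2²/78 = 0.429568
V_st = 0.659983
V_srs = s²/n = 333.6/108 = 3.08889
deff = V_st / V_srs = 0.659983/3.08889 = 0.2137

deff ≈ 0.214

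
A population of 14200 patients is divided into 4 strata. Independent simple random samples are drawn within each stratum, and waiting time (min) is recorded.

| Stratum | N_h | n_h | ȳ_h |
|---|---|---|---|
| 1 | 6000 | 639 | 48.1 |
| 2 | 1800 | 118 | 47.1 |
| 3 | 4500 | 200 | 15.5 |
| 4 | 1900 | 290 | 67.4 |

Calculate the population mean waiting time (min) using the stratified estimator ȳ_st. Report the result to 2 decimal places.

N = Σ N_h = 14200. Stratum weights W_h = N_h/N.
ȳ_st = (6000·48.1 + 1800·47.1 + 4500·15.5 + 1900·67.4) / 14200 = 40.2246

ȳ_st ≈ 40.22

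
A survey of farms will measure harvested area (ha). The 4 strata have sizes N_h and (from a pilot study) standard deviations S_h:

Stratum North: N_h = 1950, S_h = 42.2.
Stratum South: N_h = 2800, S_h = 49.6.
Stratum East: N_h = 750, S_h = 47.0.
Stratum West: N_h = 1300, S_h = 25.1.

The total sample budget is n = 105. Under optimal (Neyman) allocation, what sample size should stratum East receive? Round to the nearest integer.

Neyman allocation: n_h = n · N_h S_h / Σ N_i S_i, with n = 105.
  stratum North: N_h·S_h = 1950·42.2 = 82290.00
  stratum South: N_h·S_h = 2800·49.6 = 138880.00
  stratum East: N_h·S_h = 750·47.0 = 35250.00
  stratum West: N_h·S_h = 1300·25.1 = 32630.00
Σ N_h S_h = 289050.00
n for stratum East = 105·35250.00/289050.00 = 12.805 → 13

13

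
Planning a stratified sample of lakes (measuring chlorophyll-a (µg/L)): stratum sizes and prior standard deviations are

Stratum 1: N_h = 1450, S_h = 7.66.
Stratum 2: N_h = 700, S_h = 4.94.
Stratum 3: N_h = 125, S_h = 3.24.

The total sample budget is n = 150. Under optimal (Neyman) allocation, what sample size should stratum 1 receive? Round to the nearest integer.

111

Neyman allocation: n_h = n · N_h S_h / Σ N_i S_i, with n = 150.
  stratum 1: N_h·S_h = 1450·7.66 = 11107.00
  stratum 2: N_h·S_h = 700·4.94 = 3458.00
  stratum 3: N_h·S_h = 125·3.24 = 405.00
Σ N_h S_h = 14970.00
n for stratum 1 = 150·11107.00/14970.00 = 111.293 → 111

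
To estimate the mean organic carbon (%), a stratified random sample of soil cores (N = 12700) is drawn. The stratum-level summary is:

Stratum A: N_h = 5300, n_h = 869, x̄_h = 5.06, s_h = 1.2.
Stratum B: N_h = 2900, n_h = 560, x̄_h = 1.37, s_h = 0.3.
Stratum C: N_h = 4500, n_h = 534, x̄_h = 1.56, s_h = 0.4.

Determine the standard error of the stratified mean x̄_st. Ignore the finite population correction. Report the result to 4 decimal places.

SE(x̄_st) ≈ 0.0183

V̂(x̄_st) = Σ W_h² s_h²/n_h, with W_h = N_h/N and N = 12700:
  stratum A: (5300/12700)²·1.2²/869 = 0.000288594
  stratum B: (2900/12700)²·0.3²/560 = 8.37998e-06
  stratum C: (4500/12700)²·0.4²/534 = 3.76181e-05
V̂(x̄_st) = 0.000334592
SE(x̄_st) = √0.000334592 = 0.0182919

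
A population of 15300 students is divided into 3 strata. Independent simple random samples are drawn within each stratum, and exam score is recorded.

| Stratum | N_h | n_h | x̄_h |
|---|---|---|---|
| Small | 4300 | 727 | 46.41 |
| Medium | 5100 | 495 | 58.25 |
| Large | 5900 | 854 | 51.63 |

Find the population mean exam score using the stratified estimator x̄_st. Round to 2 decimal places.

N = Σ N_h = 15300. Stratum weights W_h = N_h/N.
x̄_st = (4300·46.41 + 5100·58.25 + 5900·51.63) / 15300 = 52.3696

x̄_st ≈ 52.37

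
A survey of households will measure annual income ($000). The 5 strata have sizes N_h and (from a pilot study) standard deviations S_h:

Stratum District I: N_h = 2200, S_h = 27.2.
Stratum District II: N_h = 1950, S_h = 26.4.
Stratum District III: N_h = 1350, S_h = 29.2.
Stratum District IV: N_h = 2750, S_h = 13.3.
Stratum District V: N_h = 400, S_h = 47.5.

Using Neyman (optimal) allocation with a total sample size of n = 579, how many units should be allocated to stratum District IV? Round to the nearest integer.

Neyman allocation: n_h = n · N_h S_h / Σ N_i S_i, with n = 579.
  stratum District I: N_h·S_h = 2200·27.2 = 59840.00
  stratum District II: N_h·S_h = 1950·26.4 = 51480.00
  stratum District III: N_h·S_h = 1350·29.2 = 39420.00
  stratum District IV: N_h·S_h = 2750·13.3 = 36575.00
  stratum District V: N_h·S_h = 400·47.5 = 19000.00
Σ N_h S_h = 206315.00
n for stratum District IV = 579·36575.00/206315.00 = 102.644 → 103

103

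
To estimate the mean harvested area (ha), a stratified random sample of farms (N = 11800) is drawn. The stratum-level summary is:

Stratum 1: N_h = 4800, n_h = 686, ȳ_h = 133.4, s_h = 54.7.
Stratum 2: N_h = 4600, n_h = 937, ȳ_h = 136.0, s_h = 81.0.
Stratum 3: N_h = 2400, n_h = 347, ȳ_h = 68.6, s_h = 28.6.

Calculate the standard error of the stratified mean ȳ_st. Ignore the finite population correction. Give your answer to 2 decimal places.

V̂(ȳ_st) = Σ W_h² s_h²/n_h, with W_h = N_h/N and N = 11800:
  stratum 1: (4800/11800)²·54.7²/686 = 0.72172
  stratum 2: (4600/11800)²·81.0²/937 = 1.0641
  stratum 3: (2400/11800)²·28.6²/347 = 0.0975127
V̂(ȳ_st) = 1.88333
SE(ȳ_st) = √1.88333 = 1.37235

SE(ȳ_st) ≈ 1.37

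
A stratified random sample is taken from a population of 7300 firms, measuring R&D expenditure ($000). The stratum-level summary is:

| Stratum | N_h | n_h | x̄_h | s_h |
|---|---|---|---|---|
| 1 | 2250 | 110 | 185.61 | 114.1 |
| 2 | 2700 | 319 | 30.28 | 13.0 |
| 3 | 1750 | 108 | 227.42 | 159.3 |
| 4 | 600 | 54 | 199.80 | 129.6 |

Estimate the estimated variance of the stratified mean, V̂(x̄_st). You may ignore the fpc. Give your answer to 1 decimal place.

V̂(x̄_st) = Σ W_h² s_h²/n_h, with W_h = N_h/N and N = 7300:
  stratum 1: (2250/7300)²·114.1²/110 = 11.2434
  stratum 2: (2700/7300)²·13.0²/319 = 0.0724733
  stratum 3: (1750/7300)²·159.3²/108 = 13.5032
  stratum 4: (600/7300)²·129.6²/54 = 2.10123
V̂(x̄_st) = 26.9204

V̂(x̄_st) ≈ 26.9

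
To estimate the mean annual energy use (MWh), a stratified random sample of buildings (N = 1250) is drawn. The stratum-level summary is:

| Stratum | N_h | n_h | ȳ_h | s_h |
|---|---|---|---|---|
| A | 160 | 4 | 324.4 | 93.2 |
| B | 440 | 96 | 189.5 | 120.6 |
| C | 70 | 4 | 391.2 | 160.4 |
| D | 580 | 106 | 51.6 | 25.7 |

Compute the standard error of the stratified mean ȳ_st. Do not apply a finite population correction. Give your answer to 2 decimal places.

SE(ȳ_st) ≈ 8.71

V̂(ȳ_st) = Σ W_h² s_h²/n_h, with W_h = N_h/N and N = 1250:
  stratum A: (160/1250)²·93.2²/4 = 35.5788
  stratum B: (440/1250)²·120.6²/96 = 18.7719
  stratum C: (70/1250)²·160.4²/4 = 20.1709
  stratum D: (580/1250)²·25.7²/106 = 1.34152
V̂(ȳ_st) = 75.8632
SE(ȳ_st) = √75.8632 = 8.70995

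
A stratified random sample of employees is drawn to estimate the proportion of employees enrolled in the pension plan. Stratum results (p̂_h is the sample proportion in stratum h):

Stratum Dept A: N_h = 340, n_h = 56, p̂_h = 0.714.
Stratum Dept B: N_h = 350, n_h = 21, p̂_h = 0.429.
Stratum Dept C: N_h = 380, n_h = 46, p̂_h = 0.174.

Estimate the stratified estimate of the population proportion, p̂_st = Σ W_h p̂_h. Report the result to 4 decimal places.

N = 1070; stratum weights W_h = N_h/N.
p̂_st = Σ W_h p̂_h = (340·0.714 + 350·0.429 + 380·0.174)/1070 = 0.42900

p̂_st ≈ 0.4290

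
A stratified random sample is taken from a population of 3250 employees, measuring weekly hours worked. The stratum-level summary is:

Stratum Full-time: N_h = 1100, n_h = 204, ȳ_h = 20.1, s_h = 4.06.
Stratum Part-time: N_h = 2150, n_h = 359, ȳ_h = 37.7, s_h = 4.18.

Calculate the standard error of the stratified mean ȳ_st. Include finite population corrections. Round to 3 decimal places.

SE(ȳ_st) ≈ 0.159

V̂(ȳ_st) = Σ W_h² (1 − n_h/N_h) s_h²/n_h, with W_h = N_h/N and N = 3250:
  stratum Full-time: (1100/3250)²·(1 − 204/1100)·4.06²/204 = 0.00753973
  stratum Part-time: (2150/3250)²·(1 − 359/2150)·4.18²/359 = 0.0177429
V̂(ȳ_st) = 0.0252827
SE(ȳ_st) = √0.0252827 = 0.159005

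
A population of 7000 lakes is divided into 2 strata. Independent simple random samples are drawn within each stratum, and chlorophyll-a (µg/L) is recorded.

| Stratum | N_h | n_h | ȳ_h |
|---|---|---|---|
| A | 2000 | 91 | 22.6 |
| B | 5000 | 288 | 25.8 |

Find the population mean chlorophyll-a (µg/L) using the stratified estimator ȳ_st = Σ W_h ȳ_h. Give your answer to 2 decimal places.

ȳ_st ≈ 24.89

N = Σ N_h = 7000. Stratum weights W_h = N_h/N.
ȳ_st = (2000·22.6 + 5000·25.8) / 7000 = 24.8857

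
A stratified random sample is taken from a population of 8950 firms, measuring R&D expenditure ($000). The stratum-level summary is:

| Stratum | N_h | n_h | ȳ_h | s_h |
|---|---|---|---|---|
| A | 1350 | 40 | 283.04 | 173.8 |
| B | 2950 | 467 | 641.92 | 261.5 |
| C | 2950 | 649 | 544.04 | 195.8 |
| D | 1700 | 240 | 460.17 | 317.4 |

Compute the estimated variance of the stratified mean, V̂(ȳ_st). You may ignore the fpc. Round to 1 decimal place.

V̂(ȳ_st) = Σ W_h² s_h²/n_h, with W_h = N_h/N and N = 8950:
  stratum A: (1350/8950)²·173.8²/40 = 17.1815
  stratum B: (2950/8950)²·261.5²/467 = 15.9083
  stratum C: (2950/8950)²·195.8²/649 = 6.41769
  stratum D: (1700/8950)²·317.4²/240 = 15.1445
V̂(ȳ_st) = 54.652

V̂(ȳ_st) ≈ 54.7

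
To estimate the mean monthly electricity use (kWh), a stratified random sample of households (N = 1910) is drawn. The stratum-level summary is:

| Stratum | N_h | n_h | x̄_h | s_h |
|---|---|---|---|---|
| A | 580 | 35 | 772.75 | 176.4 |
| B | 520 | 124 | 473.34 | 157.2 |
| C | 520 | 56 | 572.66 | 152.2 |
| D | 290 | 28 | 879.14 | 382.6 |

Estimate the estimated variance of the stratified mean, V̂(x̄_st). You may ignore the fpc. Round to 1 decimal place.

V̂(x̄_st) = Σ W_h² s_h²/n_h, with W_h = N_h/N and N = 1910:
  stratum A: (580/1910)²·176.4²/35 = 81.982
  stratum B: (520/1910)²·157.2²/124 = 14.7715
  stratum C: (520/1910)²·152.2²/56 = 30.6606
  stratum D: (290/1910)²·382.6²/28 = 120.521
V̂(x̄_st) = 247.935

V̂(x̄_st) ≈ 247.9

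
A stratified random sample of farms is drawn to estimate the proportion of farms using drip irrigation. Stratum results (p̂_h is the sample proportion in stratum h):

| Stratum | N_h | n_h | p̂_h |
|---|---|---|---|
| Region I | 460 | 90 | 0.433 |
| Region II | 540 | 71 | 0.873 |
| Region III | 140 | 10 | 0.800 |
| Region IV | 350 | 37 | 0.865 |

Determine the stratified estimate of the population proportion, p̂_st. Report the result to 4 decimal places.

N = 1490; stratum weights W_h = N_h/N.
p̂_st = Σ W_h p̂_h = (460·0.433 + 540·0.873 + 140·0.800 + 350·0.865)/1490 = 0.72842

p̂_st ≈ 0.7284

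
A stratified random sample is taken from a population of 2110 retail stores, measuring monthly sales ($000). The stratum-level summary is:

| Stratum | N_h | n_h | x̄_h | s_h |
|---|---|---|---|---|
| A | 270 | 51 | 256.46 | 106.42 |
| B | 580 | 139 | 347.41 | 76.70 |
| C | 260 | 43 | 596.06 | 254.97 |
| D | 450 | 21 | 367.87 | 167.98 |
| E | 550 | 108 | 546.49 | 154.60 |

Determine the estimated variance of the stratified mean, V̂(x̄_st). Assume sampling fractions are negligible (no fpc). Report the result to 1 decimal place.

V̂(x̄_st) ≈ 105.9

V̂(x̄_st) = Σ W_h² s_h²/n_h, with W_h = N_h/N and N = 2110:
  stratum A: (270/2110)²·106.42²/51 = 3.63613
  stratum B: (580/2110)²·76.70²/139 = 3.19792
  stratum C: (260/2110)²·254.97²/43 = 22.9558
  stratum D: (450/2110)²·167.98²/21 = 61.1161
  stratum E: (550/2110)²·154.60²/108 = 15.0368
V̂(x̄_st) = 105.943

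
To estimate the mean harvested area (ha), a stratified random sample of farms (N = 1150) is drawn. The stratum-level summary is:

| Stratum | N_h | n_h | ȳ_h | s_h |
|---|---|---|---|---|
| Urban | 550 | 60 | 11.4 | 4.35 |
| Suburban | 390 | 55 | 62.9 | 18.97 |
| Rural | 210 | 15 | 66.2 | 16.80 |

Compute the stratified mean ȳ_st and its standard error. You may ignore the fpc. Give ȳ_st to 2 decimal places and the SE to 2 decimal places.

ȳ_st = Σ W_h ȳ_h = (550·11.4 + 390·62.9 + 210·66.2)/1150 = 38.87217
V̂(ȳ_st) = Σ W_h² s_h²/n_h, with W_h = N_h/N and N = 1150:
  stratum Urban: (550/1150)²·4.35²/60 = 0.0721368
  stratum Suburban: (390/1150)²·18.97²/55 = 0.752498
  stratum Rural: (210/1150)²·16.80²/15 = 0.627437
V̂(ȳ_st) = 1.45207
SE(ȳ_st) = √1.45207 = 1.20502

ȳ_st ≈ 38.87, SE ≈ 1.21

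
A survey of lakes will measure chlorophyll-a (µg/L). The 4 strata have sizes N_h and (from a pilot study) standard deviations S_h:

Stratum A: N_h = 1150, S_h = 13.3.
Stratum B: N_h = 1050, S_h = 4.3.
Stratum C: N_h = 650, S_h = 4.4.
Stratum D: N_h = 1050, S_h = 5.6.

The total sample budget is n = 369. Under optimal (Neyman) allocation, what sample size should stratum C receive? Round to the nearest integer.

37

Neyman allocation: n_h = n · N_h S_h / Σ N_i S_i, with n = 369.
  stratum A: N_h·S_h = 1150·13.3 = 15295.00
  stratum B: N_h·S_h = 1050·4.3 = 4515.00
  stratum C: N_h·S_h = 650·4.4 = 2860.00
  stratum D: N_h·S_h = 1050·5.6 = 5880.00
Σ N_h S_h = 28550.00
n for stratum C = 369·2860.00/28550.00 = 36.965 → 37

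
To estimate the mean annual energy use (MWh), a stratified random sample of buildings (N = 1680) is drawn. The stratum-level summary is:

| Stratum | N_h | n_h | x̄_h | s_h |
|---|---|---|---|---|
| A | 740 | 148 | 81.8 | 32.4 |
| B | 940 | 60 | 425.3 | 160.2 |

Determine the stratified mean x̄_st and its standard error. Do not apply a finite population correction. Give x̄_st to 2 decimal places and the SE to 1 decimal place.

x̄_st ≈ 274.00, SE ≈ 11.6

x̄_st = Σ W_h x̄_h = (740·81.8 + 940·425.3)/1680 = 273.99643
V̂(x̄_st) = Σ W_h² s_h²/n_h, with W_h = N_h/N and N = 1680:
  stratum A: (740/1680)²·32.4²/148 = 1.37617
  stratum B: (940/1680)²·160.2²/60 = 133.909
V̂(x̄_st) = 135.286
SE(x̄_st) = √135.286 = 11.6312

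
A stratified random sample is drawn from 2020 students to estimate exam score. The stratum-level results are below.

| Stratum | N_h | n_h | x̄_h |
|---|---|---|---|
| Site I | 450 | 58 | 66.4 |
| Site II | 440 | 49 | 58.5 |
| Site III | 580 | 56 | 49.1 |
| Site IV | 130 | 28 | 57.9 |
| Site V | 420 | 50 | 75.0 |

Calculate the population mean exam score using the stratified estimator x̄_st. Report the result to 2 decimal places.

N = Σ N_h = 2020. Stratum weights W_h = N_h/N.
x̄_st = (450·66.4 + 440·58.5 + 580·49.1 + 130·57.9 + 420·75.0) / 2020 = 60.9530

x̄_st ≈ 60.95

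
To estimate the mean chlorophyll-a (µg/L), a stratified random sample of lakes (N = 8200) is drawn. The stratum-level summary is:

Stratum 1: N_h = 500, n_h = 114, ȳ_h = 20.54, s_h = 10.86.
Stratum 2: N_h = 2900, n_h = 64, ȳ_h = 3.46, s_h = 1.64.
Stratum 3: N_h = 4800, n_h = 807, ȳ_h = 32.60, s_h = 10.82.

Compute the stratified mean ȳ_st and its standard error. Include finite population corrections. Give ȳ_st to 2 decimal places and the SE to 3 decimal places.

ȳ_st ≈ 21.56, SE ≈ 0.222

ȳ_st = Σ W_h ȳ_h = (500·20.54 + 2900·3.46 + 4800·32.60)/8200 = 21.55902
V̂(ȳ_st) = Σ W_h² (1 − n_h/N_h) s_h²/n_h, with W_h = N_h/N and N = 8200:
  stratum 1: (500/8200)²·(1 − 114/500)·10.86²/114 = 0.00296951
  stratum 2: (2900/8200)²·(1 − 64/2900)·1.64²/64 = 0.00514025
  stratum 3: (4800/8200)²·(1 − 807/4800)·10.82²/807 = 0.0413517
V̂(ȳ_st) = 0.0494615
SE(ȳ_st) = √0.0494615 = 0.222399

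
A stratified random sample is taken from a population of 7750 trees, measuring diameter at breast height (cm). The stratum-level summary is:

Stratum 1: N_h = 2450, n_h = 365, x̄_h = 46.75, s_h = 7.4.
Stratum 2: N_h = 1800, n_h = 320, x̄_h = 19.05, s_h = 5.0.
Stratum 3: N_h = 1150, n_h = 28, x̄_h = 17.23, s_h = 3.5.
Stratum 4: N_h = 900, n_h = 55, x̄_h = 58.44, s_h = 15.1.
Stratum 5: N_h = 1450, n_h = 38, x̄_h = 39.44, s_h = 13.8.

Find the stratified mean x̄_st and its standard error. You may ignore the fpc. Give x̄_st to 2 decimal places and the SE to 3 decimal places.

x̄_st ≈ 35.93, SE ≈ 0.510

x̄_st = Σ W_h x̄_h = (2450·46.75 + 1800·19.05 + 1150·17.23 + 900·58.44 + 1450·39.44)/7750 = 35.92594
V̂(x̄_st) = Σ W_h² s_h²/n_h, with W_h = N_h/N and N = 7750:
  stratum 1: (2450/7750)²·7.4²/365 = 0.0149934
  stratum 2: (1800/7750)²·5.0²/320 = 0.00421436
  stratum 3: (1150/7750)²·3.5²/28 = 0.00963319
  stratum 4: (900/7750)²·15.1²/55 = 0.0559079
  stratum 5: (1450/7750)²·13.8²/38 = 0.175431
V̂(x̄_st) = 0.26018
SE(x̄_st) = √0.26018 = 0.510079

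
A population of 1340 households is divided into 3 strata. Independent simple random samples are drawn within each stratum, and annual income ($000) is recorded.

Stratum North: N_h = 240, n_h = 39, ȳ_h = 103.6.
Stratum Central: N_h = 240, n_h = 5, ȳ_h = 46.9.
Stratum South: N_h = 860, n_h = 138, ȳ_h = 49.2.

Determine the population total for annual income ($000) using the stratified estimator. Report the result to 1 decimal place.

τ̂_st = Σ N_h ȳ_h = 240·103.6 + 240·46.9 + 860·49.2 = 78432.0

τ̂_st ≈ 78432.0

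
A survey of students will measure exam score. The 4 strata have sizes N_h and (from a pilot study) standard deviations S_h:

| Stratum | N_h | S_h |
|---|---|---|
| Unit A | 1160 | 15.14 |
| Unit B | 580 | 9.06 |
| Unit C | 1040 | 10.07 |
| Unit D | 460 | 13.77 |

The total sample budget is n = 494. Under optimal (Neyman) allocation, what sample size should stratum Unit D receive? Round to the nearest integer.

Neyman allocation: n_h = n · N_h S_h / Σ N_i S_i, with n = 494.
  stratum Unit A: N_h·S_h = 1160·15.14 = 17562.40
  stratum Unit B: N_h·S_h = 580·9.06 = 5254.80
  stratum Unit C: N_h·S_h = 1040·10.07 = 10472.80
  stratum Unit D: N_h·S_h = 460·13.77 = 6334.20
Σ N_h S_h = 39624.20
n for stratum Unit D = 494·6334.20/39624.20 = 78.969 → 79

79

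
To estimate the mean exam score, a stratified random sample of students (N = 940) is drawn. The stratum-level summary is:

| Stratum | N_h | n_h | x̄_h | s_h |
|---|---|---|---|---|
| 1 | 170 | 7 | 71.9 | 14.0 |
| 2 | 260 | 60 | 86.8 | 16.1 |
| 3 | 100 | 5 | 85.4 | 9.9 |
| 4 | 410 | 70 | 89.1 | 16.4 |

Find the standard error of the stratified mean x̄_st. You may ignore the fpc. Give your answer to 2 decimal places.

V̂(x̄_st) = Σ W_h² s_h²/n_h, with W_h = N_h/N and N = 940:
  stratum 1: (170/940)²·14.0²/7 = 0.915799
  stratum 2: (260/940)²·16.1²/60 = 0.330515
  stratum 3: (100/940)²·9.9²/5 = 0.221842
  stratum 4: (410/940)²·16.4²/70 = 0.730974
V̂(x̄_st) = 2.19913
SE(x̄_st) = √2.19913 = 1.48295

SE(x̄_st) ≈ 1.48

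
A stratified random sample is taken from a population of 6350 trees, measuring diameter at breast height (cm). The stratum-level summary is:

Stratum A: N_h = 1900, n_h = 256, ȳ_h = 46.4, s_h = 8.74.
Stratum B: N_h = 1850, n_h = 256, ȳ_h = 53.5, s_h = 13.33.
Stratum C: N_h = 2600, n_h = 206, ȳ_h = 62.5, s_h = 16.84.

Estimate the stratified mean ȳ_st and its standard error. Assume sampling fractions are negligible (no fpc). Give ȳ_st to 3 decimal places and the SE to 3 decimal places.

ȳ_st ≈ 55.061, SE ≈ 0.563

ȳ_st = Σ W_h ȳ_h = (1900·46.4 + 1850·53.5 + 2600·62.5)/6350 = 55.06063
V̂(ȳ_st) = Σ W_h² s_h²/n_h, with W_h = N_h/N and N = 6350:
  stratum A: (1900/6350)²·8.74²/256 = 0.0267142
  stratum B: (1850/6350)²·13.33²/256 = 0.0589137
  stratum C: (2600/6350)²·16.84²/206 = 0.23079
V̂(ȳ_st) = 0.316418
SE(ȳ_st) = √0.316418 = 0.56251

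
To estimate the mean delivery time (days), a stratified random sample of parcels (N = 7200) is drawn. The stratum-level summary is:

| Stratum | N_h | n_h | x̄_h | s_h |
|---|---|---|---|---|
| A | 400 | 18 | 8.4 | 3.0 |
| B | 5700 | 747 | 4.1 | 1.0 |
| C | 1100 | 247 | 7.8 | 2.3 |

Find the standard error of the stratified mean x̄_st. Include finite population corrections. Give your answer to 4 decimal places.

V̂(x̄_st) = Σ W_h² (1 − n_h/N_h) s_h²/n_h, with W_h = N_h/N and N = 7200:
  stratum A: (400/7200)²·(1 − 18/400)·3.0²/18 = 0.00147377
  stratum B: (5700/7200)²·(1 − 747/5700)·1.0²/747 = 0.00072905
  stratum C: (1100/7200)²·(1 − 247/1100)·2.3²/247 = 0.000387646
V̂(x̄_st) = 0.00259046
SE(x̄_st) = √0.00259046 = 0.0508966

SE(x̄_st) ≈ 0.0509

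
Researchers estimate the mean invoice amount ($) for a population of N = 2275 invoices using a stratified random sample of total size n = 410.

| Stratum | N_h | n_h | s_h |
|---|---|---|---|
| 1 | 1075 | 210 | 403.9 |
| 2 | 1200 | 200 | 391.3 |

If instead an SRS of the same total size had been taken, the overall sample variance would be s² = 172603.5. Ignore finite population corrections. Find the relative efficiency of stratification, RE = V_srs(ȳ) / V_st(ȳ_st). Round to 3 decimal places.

V̂(ȳ_st) = Σ W_h² s_h²/n_h, with W_h = N_h/N and N = 2275:
  stratum 1: (1075/2275)²·403.9²/210 = 173.453
  stratum 2: (1200/2275)²·391.3²/200 = 213.005
V_st = 386.458
V_srs = s²/n = 172603.5/410 = 420.984
Relative efficiency = V_srs / V_st = 420.984/386.458 = 1.0893

RE ≈ 1.089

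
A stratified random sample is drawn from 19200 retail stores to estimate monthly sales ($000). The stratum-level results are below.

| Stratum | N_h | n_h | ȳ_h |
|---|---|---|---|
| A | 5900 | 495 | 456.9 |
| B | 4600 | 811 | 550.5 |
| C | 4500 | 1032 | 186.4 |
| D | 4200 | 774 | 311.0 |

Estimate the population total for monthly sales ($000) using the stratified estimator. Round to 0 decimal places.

τ̂_st = Σ N_h ȳ_h = 5900·456.9 + 4600·550.5 + 4500·186.4 + 4200·311.0 = 7373010

τ̂_st ≈ 7373010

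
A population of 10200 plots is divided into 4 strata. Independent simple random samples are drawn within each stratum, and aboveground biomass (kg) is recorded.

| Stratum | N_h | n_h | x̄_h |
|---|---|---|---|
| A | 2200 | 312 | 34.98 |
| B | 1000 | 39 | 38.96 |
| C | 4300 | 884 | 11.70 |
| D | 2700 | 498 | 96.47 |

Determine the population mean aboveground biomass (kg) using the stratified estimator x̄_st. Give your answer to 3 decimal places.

N = Σ N_h = 10200. Stratum weights W_h = N_h/N.
x̄_st = (2200·34.98 + 1000·38.96 + 4300·11.70 + 2700·96.47) / 10200 = 41.83284

x̄_st ≈ 41.833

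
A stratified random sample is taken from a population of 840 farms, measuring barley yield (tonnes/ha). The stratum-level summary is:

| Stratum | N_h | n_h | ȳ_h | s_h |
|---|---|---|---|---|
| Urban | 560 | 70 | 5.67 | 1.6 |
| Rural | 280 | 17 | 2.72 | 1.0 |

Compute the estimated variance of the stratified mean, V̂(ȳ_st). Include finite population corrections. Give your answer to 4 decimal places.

V̂(ȳ_st) = Σ W_h² (1 − n_h/N_h) s_h²/n_h, with W_h = N_h/N and N = 840:
  stratum Urban: (560/840)²·(1 − 70/560)·1.6²/70 = 0.0142222
  stratum Rural: (280/840)²·(1 − 17/280)·1.0²/17 = 0.00613912
V̂(ȳ_st) = 0.0203613

V̂(ȳ_st) ≈ 0.0204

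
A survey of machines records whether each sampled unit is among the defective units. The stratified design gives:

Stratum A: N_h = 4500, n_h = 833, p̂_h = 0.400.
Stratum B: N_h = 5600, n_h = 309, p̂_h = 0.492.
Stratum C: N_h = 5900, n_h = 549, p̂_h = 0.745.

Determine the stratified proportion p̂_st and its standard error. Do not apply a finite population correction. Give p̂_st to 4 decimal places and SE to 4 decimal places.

p̂_st ≈ 0.5594, SE ≈ 0.0130

N = 16000; stratum weights W_h = N_h/N.
p̂_st = Σ W_h p̂_h = (4500·0.400 + 5600·0.492 + 5900·0.745)/16000 = 0.55942
V̂(p̂_st) = Σ W_h² p̂_h(1−p̂_h)/(n_h−1):
  stratum A: (4500/16000)²·0.400·0.600/832 = 2.28178e-05
  stratum B: (5600/16000)²·0.492·0.508/308 = 9.94064e-05
  stratum C: (5900/16000)²·0.745·0.255/548 = 4.7139e-05
V̂(p̂_st) = 0.000169363; SE = √V̂ = 0.013014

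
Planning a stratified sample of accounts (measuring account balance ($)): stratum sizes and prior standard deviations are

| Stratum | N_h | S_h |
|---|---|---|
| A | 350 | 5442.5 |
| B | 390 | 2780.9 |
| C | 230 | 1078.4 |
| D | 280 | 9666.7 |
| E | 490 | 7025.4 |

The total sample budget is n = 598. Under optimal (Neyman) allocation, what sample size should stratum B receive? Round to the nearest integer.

69

Neyman allocation: n_h = n · N_h S_h / Σ N_i S_i, with n = 598.
  stratum A: N_h·S_h = 350·5442.5 = 1904875.00
  stratum B: N_h·S_h = 390·2780.9 = 1084551.00
  stratum C: N_h·S_h = 230·1078.4 = 248032.00
  stratum D: N_h·S_h = 280·9666.7 = 2706676.00
  stratum E: N_h·S_h = 490·7025.4 = 3442446.00
Σ N_h S_h = 9386580.00
n for stratum B = 598·1084551.00/9386580.00 = 69.095 → 69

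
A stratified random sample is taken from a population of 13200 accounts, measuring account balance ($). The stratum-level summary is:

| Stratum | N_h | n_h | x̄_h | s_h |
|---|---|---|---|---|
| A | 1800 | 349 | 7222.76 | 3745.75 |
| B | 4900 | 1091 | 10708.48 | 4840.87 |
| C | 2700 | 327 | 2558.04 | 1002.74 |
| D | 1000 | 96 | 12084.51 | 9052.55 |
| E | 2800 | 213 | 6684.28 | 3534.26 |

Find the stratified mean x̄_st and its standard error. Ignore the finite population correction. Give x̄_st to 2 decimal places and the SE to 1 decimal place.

x̄_st = Σ W_h x̄_h = (1800·7222.76 + 4900·10708.48 + 2700·2558.04 + 1000·12084.51 + 2800·6684.28)/13200 = 7816.64561
V̂(x̄_st) = Σ W_h² s_h²/n_h, with W_h = N_h/N and N = 13200:
  stratum A: (1800/13200)²·3745.75²/349 = 747.566
  stratum B: (4900/13200)²·4840.87²/1091 = 2959.83
  stratum C: (2700/13200)²·1002.74²/327 = 128.65
  stratum D: (1000/13200)²·9052.55²/96 = 4899.17
  stratum E: (2800/13200)²·3534.26²/213 = 2638.67
V̂(x̄_st) = 11373.9
SE(x̄_st) = √11373.9 = 106.648

x̄_st ≈ 7816.65, SE ≈ 106.6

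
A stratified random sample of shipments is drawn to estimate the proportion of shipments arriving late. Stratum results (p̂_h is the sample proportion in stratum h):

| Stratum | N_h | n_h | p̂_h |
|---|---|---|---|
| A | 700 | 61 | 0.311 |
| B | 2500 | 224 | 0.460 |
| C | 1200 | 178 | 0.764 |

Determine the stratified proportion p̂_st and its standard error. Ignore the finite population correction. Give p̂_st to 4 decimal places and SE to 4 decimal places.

p̂_st ≈ 0.5192, SE ≈ 0.0229

N = 4400; stratum weights W_h = N_h/N.
p̂_st = Σ W_h p̂_h = (700·0.311 + 2500·0.460 + 1200·0.764)/4400 = 0.51920
V̂(p̂_st) = Σ W_h² p̂_h(1−p̂_h)/(n_h−1):
  stratum A: (700/4400)²·0.311·0.689/60 = 9.03897e-05
  stratum B: (2500/4400)²·0.460·0.540/223 = 0.000359601
  stratum C: (1200/4400)²·0.764·0.236/177 = 7.57686e-05
V̂(p̂_st) = 0.00052576; SE = √V̂ = 0.0229295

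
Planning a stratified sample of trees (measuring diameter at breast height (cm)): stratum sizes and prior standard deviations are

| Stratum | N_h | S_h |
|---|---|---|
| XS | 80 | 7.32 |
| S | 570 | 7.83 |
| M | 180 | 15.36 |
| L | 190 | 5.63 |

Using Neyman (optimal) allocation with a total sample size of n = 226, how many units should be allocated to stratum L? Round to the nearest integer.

27

Neyman allocation: n_h = n · N_h S_h / Σ N_i S_i, with n = 226.
  stratum XS: N_h·S_h = 80·7.32 = 585.60
  stratum S: N_h·S_h = 570·7.83 = 4463.10
  stratum M: N_h·S_h = 180·15.36 = 2764.80
  stratum L: N_h·S_h = 190·5.63 = 1069.70
Σ N_h S_h = 8883.20
n for stratum L = 226·1069.70/8883.20 = 27.215 → 27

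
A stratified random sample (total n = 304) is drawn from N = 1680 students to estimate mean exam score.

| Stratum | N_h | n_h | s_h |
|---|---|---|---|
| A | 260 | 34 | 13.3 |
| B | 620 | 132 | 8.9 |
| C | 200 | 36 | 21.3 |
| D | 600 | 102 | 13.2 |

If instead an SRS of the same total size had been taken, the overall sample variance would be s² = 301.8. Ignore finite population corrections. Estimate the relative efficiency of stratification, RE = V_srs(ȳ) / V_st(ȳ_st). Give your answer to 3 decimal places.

RE ≈ 1.647

V̂(ȳ_st) = Σ W_h² s_h²/n_h, with W_h = N_h/N and N = 1680:
  stratum A: (260/1680)²·13.3²/34 = 0.12461
  stratum B: (620/1680)²·8.9²/132 = 0.081728
  stratum C: (200/1680)²·21.3²/36 = 0.178607
  stratum D: (600/1680)²·13.2²/102 = 0.217887
V_st = 0.602832
V_srs = s²/n = 301.8/304 = 0.992763
Relative efficiency = V_srs / V_st = 0.992763/0.602832 = 1.6468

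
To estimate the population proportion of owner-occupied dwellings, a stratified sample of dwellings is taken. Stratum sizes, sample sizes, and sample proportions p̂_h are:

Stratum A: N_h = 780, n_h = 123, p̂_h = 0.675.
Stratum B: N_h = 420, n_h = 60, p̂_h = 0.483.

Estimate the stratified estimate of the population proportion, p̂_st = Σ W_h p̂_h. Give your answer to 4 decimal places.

N = 1200; stratum weights W_h = N_h/N.
p̂_st = Σ W_h p̂_h = (780·0.675 + 420·0.483)/1200 = 0.60780

p̂_st ≈ 0.6078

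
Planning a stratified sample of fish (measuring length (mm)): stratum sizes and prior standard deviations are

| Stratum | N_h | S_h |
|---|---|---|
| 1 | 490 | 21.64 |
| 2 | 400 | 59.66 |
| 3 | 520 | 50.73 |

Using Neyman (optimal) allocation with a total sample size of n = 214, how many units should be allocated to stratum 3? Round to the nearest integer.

Neyman allocation: n_h = n · N_h S_h / Σ N_i S_i, with n = 214.
  stratum 1: N_h·S_h = 490·21.64 = 10603.60
  stratum 2: N_h·S_h = 400·59.66 = 23864.00
  stratum 3: N_h·S_h = 520·50.73 = 26379.60
Σ N_h S_h = 60847.20
n for stratum 3 = 214·26379.60/60847.20 = 92.777 → 93

93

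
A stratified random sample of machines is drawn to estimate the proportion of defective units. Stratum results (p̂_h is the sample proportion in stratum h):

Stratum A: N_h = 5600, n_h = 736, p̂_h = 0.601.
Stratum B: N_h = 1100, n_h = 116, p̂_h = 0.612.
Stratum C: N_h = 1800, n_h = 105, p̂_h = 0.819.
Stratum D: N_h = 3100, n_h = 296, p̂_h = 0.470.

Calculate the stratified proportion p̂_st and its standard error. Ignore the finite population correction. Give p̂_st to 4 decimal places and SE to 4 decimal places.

N = 11600; stratum weights W_h = N_h/N.
p̂_st = Σ W_h p̂_h = (5600·0.601 + 1100·0.612 + 1800·0.819 + 3100·0.470)/11600 = 0.60086
V̂(p̂_st) = Σ W_h² p̂_h(1−p̂_h)/(n_h−1):
  stratum A: (5600/11600)²·0.601·0.399/735 = 7.60361e-05
  stratum B: (1100/11600)²·0.612·0.388/115 = 1.85676e-05
  stratum C: (1800/11600)²·0.819·0.181/104 = 3.43209e-05
  stratum D: (3100/11600)²·0.470·0.530/295 = 6.03058e-05
V̂(p̂_st) = 0.00018923; SE = √V̂ = 0.0137561

p̂_st ≈ 0.6009, SE ≈ 0.0138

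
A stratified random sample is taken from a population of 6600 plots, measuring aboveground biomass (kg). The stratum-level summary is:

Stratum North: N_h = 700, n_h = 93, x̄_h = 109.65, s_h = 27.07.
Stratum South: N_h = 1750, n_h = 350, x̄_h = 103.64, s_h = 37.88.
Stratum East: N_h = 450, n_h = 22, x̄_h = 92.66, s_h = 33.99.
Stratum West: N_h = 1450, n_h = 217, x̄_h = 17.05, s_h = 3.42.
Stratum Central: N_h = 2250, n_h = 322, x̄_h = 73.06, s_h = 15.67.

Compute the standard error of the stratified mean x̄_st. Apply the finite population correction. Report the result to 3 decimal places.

SE(x̄_st) ≈ 0.786

V̂(x̄_st) = Σ W_h² (1 − n_h/N_h) s_h²/n_h, with W_h = N_h/N and N = 6600:
  stratum North: (700/6600)²·(1 − 93/700)·27.07²/93 = 0.0768586
  stratum South: (1750/6600)²·(1 − 350/1750)·37.88²/350 = 0.230584
  stratum East: (450/6600)²·(1 − 22/450)·33.99²/22 = 0.232192
  stratum West: (1450/6600)²·(1 − 217/1450)·3.42²/217 = 0.00221226
  stratum Central: (2250/6600)²·(1 − 322/2250)·15.67²/322 = 0.0759423
V̂(x̄_st) = 0.61779
SE(x̄_st) = √0.61779 = 0.785996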